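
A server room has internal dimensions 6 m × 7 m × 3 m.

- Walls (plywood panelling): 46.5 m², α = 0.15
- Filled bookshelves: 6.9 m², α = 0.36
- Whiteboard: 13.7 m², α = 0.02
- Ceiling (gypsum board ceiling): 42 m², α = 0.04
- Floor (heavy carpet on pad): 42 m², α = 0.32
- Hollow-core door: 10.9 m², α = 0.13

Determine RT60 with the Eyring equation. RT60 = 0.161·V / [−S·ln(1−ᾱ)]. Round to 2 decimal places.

S = Σ Sᵢ = 162.0 m².
Σ(Sᵢαᵢ) = 46.5·0.15 + 6.9·0.36 + 13.7·0.02 + 42·0.04 + 42·0.32 + 10.9·0.13 = 26.270.
ᾱ = 26.270 / 162.0 = 0.1622.
−S·ln(1−ᾱ) = −162.0 × ln(1 − 0.1622) = 28.670.
V = 6 × 7 × 3 = 126 m³.
RT60 = 0.161 × 126 / 28.670 = 0.71 s.

0.71 sec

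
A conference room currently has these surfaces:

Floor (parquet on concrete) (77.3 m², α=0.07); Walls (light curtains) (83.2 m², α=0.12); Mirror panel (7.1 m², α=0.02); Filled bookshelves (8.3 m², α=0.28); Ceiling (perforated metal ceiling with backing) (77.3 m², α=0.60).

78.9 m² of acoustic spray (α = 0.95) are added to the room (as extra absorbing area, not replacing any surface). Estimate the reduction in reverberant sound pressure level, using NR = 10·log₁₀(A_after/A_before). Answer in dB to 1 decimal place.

3.4 dB

Summing Sᵢαᵢ: 5.411 + 9.984 + 0.142 + 2.324 + 46.380 → A_before = 64.241 sabins.
Added absorption = 78.9 × 0.95 = 74.955 sabins.
New total A_after = 139.196 sabins.
Reduction = 10 log₁₀(A_after/A_before) = 10 log₁₀(2.1668) = 3.4 dB.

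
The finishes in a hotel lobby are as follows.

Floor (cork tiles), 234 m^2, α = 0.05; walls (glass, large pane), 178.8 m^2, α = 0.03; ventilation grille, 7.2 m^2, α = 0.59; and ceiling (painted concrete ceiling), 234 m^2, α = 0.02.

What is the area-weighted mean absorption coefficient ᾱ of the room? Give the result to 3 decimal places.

Total surface area S = 654.0 m^2.
Σ(Sᵢαᵢ) = 234×0.05 + 178.8×0.03 + 7.2×0.59 + 234×0.02 = 25.992.
ᾱ = 25.992 / 654.0 = 0.040.

0.040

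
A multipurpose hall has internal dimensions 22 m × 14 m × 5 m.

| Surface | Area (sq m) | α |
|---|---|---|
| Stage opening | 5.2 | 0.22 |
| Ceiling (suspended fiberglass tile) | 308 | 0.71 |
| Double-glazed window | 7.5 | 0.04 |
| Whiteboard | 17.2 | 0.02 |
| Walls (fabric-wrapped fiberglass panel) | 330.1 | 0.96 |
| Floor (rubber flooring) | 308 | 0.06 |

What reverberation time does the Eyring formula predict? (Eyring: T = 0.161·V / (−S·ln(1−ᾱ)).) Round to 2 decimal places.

0.30 s

Total surface area S = 5.2 + 308 + 7.5 + 17.2 + 330.1 + 308 = 976.0 sq m.
Σ(Sᵢαᵢ) = 5.2·0.22 + 308·0.71 + 7.5·0.04 + 17.2·0.02 + 330.1·0.96 + 308·0.06 = 555.844.
Mean coefficient ᾱ = A/S = 0.5695.
Eyring denominator: −S ln(1−ᾱ) = 822.581.
V = 22 × 14 × 5 = 1540 m³.
RT60 = 0.161 × 1540 / 822.581 = 0.30 s.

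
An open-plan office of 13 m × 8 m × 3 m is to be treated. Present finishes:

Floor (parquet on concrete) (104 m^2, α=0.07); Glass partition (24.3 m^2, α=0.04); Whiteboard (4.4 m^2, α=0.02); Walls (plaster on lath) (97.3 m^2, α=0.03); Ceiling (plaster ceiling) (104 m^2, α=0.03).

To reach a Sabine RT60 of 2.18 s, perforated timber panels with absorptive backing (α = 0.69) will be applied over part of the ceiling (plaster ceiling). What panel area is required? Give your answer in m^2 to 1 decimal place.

13.1

A₁ = Σ Sᵢαᵢ = 104×0.07 + 24.3×0.04 + 4.4×0.02 + 97.3×0.03 + 104×0.03 = 14.379 sabins.
V = 312 m³. Target absorption A₂ = 0.161 × 312 / 2.18 = 23.042 sabins.
ΔA needed = 23.042 − 14.379 = 8.663 sabins.
Net gain per m^2: Δα = 0.69 − 0.03 = 0.66.
Panel area = 8.663 / 0.66 = 13.1 m^2.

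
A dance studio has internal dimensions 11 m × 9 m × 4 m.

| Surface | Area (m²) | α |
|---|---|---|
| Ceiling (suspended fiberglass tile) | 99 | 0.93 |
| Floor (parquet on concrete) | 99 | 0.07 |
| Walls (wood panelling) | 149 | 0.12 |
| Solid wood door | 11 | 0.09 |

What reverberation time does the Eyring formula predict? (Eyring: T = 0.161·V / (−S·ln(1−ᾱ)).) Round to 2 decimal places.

Total surface area S = 99 + 99 + 149 + 11 = 358.0 m².
Absorption A = 99×0.93 + 99×0.07 + 149×0.12 + 11×0.09 = 117.870 sabins.
ᾱ = 117.870 / 358.0 = 0.3292.
Eyring denominator: −S ln(1−ᾱ) = 142.944.
V = 11 × 9 × 4 = 396 m³.
T = 0.161·V/[−S·ln(1−ᾱ)] = 0.161·396/142.944 = 0.45 s.

0.45 s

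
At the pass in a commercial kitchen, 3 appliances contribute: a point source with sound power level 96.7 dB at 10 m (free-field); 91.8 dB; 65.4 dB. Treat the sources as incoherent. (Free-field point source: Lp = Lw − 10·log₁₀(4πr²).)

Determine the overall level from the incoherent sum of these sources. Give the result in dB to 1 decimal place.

91.8 dB

Source at 10 m: Lp = 96.7 − 10·log₁₀(4π·10²) = 96.7 − 10·log₁₀(1256.637) = 65.7 dB.
Sum in the linear (power) domain: Σ 10^(Lᵢ/10) = 10^(65.7/10) + 10^(91.8/10) + 10^(65.4/10) = 1.521e+09.
Combined level = 10 log₁₀(1.521e+09) = 91.8 dB.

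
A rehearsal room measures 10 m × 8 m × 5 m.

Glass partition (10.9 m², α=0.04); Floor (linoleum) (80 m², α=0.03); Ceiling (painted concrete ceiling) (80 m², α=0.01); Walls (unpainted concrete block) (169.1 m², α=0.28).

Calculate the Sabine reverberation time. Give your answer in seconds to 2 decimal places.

1.26 seconds

Summing Sᵢαᵢ: 0.436 + 2.400 + 0.800 + 47.348 → A = 50.984 sabins.
Room volume: 400 m³.
Sabine: RT60 = 0.161 × 400 / 50.984 = 1.26 s.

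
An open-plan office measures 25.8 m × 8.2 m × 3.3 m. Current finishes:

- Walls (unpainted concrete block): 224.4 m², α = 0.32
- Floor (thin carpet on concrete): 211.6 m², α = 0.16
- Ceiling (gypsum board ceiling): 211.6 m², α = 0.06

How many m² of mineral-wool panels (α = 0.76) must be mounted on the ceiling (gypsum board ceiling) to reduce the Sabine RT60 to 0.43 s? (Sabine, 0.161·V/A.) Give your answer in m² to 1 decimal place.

Total absorption A₁ = 224.4·0.32 + 211.6·0.16 + 211.6·0.06
  = 71.808 + 33.856 + 12.696 = 118.360 m² sabins.
V = 698.148 m³. Target absorption A₂ = 0.161 × 698.148 / 0.43 = 261.400 sabins.
Absorption to add: 261.400 − 118.360 = 143.040 sabins.
Net gain per m²: Δα = 0.76 − 0.06 = 0.70.
Area = ΔA/Δα = 143.040/0.70 = 204.3 m².

204.3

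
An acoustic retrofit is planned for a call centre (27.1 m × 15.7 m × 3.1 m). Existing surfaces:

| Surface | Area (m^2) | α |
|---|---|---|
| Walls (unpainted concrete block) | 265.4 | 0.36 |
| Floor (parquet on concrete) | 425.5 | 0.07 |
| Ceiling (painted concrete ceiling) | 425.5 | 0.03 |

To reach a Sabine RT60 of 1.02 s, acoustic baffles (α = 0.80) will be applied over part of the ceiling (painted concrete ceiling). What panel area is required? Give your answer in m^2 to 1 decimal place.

Equivalent absorption area: A₁ = 265.4×0.36 + 425.5×0.07 + 425.5×0.03 = 138.094 m^2.
Required A₂ = 0.161·1318.957/1.02 = 208.188 sabins.
Absorption to add: 208.188 − 138.094 = 70.094 sabins.
Net gain per m^2: Δα = 0.80 − 0.03 = 0.77.
Panel area = 70.094 / 0.77 = 91.0 m^2.

91.0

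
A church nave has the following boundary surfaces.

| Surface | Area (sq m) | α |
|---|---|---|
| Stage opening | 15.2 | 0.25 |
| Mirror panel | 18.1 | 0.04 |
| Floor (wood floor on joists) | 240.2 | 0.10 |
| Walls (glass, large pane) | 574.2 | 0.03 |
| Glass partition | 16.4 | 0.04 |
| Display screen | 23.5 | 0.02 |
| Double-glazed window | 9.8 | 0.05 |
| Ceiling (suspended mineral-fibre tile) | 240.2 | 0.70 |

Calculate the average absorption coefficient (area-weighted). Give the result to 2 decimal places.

0.19

Total surface area S = 1137.6 sq m.
Weighted sum Σ Sα = 215.526.
ᾱ = 215.526 / 1137.6 = 0.19.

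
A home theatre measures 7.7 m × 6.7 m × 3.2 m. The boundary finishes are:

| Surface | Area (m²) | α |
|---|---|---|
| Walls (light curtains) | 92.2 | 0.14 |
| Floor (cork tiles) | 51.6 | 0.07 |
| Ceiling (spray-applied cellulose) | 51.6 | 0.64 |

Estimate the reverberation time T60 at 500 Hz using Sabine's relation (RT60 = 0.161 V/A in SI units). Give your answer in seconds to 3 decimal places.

Summing Sᵢαᵢ: 12.908 + 3.612 + 33.024 → A = 49.544 sabins.
V = 7.7·6.7·3.2 = 165.088 m³.
T = 0.161 V/A = 0.161·165.088/49.544 = 0.536 s.

0.536 s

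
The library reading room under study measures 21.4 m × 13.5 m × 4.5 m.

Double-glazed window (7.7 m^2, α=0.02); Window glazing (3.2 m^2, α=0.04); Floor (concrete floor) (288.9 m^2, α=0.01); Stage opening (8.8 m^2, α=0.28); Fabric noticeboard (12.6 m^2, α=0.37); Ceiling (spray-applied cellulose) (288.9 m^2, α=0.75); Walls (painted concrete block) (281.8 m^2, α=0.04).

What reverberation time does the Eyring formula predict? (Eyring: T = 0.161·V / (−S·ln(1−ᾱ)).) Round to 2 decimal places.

Total surface area S = 7.7 + 3.2 + 288.9 + 8.8 + 12.6 + 288.9 + 281.8 = 891.9 m^2.
Σ(Sᵢαᵢ) = 7.7×0.02 + 3.2×0.04 + 288.9×0.01 + 8.8×0.28 + 12.6×0.37 + 288.9×0.75 + 281.8×0.04 = 238.244.
Mean coefficient ᾱ = A/S = 0.2671.
−S·ln(1−ᾱ) = −891.9 × ln(1 − 0.2671) = 277.154.
V = 21.4 × 13.5 × 4.5 = 1300.05 m³.
T = 0.161·V/[−S·ln(1−ᾱ)] = 0.161·1300.05/277.154 = 0.76 s.

0.76 s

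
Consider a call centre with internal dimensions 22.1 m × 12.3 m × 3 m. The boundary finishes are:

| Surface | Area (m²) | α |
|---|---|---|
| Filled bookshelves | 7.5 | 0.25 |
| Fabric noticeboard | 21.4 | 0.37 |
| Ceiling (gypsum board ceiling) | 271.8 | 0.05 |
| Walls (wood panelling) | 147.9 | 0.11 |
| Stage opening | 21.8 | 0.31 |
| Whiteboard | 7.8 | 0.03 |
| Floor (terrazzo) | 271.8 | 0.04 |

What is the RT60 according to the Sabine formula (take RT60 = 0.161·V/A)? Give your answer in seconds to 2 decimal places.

Total absorption A = 7.5×0.25 + 21.4×0.37 + 271.8×0.05 + 147.9×0.11 + 21.8×0.31 + 7.8×0.03 + 271.8×0.04
  = 1.875 + 7.918 + 13.590 + 16.269 + 6.758 + 0.234 + 10.872 = 57.516 m² sabins.
Volume V = 22.1 × 12.3 × 3 = 815.49 m³.
RT60 = 0.161 · V / A = 0.161 × 815.49 / 57.516 = 2.28 s.

2.28 seconds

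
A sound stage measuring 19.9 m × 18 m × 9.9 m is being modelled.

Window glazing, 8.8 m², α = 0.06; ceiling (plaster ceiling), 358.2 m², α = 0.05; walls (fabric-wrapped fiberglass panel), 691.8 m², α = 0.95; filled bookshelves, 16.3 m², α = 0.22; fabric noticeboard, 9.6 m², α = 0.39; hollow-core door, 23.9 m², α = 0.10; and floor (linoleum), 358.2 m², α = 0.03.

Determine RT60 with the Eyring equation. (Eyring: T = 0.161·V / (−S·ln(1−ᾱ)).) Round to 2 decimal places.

S = Σ Sᵢ = 1466.8 m².
Absorption A = 8.8×0.06 + 358.2×0.05 + 691.8×0.95 + 16.3×0.22 + 9.6×0.39 + 23.9×0.10 + 358.2×0.03 = 696.114 sabins.
Mean coefficient ᾱ = A/S = 0.4746.
Eyring denominator: −S ln(1−ᾱ) = 944.026.
V = 19.9 × 18 × 9.9 = 3546.18 m³.
T = 0.161·V/[−S·ln(1−ᾱ)] = 0.161·3546.18/944.026 = 0.60 s.

0.60 seconds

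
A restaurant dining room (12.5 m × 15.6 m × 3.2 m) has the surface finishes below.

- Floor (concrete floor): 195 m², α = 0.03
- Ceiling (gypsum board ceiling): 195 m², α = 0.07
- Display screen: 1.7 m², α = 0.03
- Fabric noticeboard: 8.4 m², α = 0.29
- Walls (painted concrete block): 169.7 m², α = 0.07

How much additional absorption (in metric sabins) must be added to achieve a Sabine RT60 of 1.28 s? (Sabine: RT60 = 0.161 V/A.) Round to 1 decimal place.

Summing Sᵢαᵢ: 5.850 + 13.650 + 0.051 + 2.436 + 11.879 → A₁ = 33.866 sabins.
V = 624 m³. Required absorption A₂ = 0.161 × 624 / 1.28 = 78.487 sabins.
Shortfall: 78.487 − 33.866 = 44.6 sabins.

44.6 sabins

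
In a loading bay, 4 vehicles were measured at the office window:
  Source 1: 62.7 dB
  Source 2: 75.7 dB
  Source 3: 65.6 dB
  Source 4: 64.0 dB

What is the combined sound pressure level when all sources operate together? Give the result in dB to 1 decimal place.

Converting to relative power and adding: 10^(62.7/10) + 10^(75.7/10) + 10^(65.6/10) + 10^(64.0/10) = 4.516e+07.
Combined level = 10 log₁₀(4.516e+07) = 76.5 dB.

76.5 dB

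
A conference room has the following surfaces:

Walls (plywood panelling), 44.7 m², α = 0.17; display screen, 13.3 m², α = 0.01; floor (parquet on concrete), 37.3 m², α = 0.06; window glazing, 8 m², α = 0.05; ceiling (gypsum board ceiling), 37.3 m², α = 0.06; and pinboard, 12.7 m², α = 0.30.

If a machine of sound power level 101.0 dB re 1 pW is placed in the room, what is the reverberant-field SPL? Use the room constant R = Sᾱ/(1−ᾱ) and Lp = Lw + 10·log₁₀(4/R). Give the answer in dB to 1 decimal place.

A = 16.418 sabins; S = 153.3 m².
ᾱ = 0.1071, so room constant R = A/(1−ᾱ) = 18.387 m².
Lp = 101.0 + 10·log₁₀(4/18.387) = 101.0 + (-6.62) = 94.4 dB.

94.4 dB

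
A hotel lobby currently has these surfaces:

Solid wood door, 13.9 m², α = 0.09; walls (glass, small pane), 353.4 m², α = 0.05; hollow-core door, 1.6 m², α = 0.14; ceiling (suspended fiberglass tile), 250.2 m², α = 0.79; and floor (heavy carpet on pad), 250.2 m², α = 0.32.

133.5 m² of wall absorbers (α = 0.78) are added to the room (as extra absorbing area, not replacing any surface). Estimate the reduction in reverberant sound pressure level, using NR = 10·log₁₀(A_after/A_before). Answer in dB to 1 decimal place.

1.3 dB

Total absorption A_before = 13.9*0.09 + 353.4*0.05 + 1.6*0.14 + 250.2*0.79 + 250.2*0.32
  = 1.251 + 17.670 + 0.224 + 197.658 + 80.064 = 296.867 m² sabins.
Treatment contributes 133.5·0.78 = 104.130 sabins.
A_after = 296.867 + 104.130 = 400.997 sabins.
Reduction = 10 log₁₀(A_after/A_before) = 10 log₁₀(1.3508) = 1.3 dB.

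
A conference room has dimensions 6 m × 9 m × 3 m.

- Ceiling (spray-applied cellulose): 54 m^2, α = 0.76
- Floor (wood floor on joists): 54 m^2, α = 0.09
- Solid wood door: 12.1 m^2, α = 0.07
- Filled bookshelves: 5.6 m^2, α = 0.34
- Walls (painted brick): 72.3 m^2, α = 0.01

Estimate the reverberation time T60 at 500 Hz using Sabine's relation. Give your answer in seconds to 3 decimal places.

0.528 s

Equivalent absorption area: A = 54*0.76 + 54*0.09 + 12.1*0.07 + 5.6*0.34 + 72.3*0.01 = 49.374 m^2.
Volume V = 6 × 9 × 3 = 162 m³.
RT60 = 0.161 · V / A = 0.161 × 162 / 49.374 = 0.528 s.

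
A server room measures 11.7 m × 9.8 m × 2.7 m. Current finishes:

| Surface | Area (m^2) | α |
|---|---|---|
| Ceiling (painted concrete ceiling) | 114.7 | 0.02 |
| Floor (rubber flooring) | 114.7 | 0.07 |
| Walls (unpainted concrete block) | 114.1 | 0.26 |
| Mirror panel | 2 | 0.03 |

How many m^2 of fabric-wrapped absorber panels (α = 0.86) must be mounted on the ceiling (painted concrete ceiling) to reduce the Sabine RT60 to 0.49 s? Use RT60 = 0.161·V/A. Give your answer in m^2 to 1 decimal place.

73.4

A₁ = Σ Sᵢαᵢ = 114.7·0.02 + 114.7·0.07 + 114.1·0.26 + 2·0.03 = 40.049 sabins.
V = 309.582 m³. Target absorption A₂ = 0.161 × 309.582 / 0.49 = 101.720 sabins.
ΔA needed = 101.720 − 40.049 = 61.671 sabins.
Each m^2 of panel replacing the ceiling (painted concrete ceiling) adds (0.86 − 0.02) = 0.84 sabins.
Area = ΔA/Δα = 61.671/0.84 = 73.4 m^2.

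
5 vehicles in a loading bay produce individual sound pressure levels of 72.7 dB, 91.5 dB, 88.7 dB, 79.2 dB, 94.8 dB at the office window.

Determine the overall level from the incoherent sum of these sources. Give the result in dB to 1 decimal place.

97.2 dB

Σ 10^(Lᵢ/10) = 5.276e+09.
Combined level = 10 log₁₀(5.276e+09) = 97.2 dB.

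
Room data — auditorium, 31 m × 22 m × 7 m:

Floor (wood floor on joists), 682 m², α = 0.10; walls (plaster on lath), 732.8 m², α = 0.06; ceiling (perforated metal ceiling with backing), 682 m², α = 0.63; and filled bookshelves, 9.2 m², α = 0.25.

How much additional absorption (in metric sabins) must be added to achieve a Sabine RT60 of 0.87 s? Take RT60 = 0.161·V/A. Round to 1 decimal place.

Total absorption A₁ = 682·0.10 + 732.8·0.06 + 682·0.63 + 9.2·0.25
  = 68.200 + 43.968 + 429.660 + 2.300 = 544.128 m² sabins.
For T = 0.87 s, need A₂ = 0.161·V/T = 0.161·4774/0.87 = 883.464 sabins.
ΔA = A₂ − A₁ = 883.464 − 544.128 = 339.3 sabins.

339.3 sabins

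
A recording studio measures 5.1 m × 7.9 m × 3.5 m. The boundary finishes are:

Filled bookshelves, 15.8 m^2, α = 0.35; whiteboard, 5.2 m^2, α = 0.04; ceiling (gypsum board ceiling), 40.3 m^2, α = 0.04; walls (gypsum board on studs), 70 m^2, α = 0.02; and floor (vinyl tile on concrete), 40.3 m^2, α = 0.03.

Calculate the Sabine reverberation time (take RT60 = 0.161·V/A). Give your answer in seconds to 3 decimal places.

A = Σ Sᵢαᵢ = 15.8×0.35 + 5.2×0.04 + 40.3×0.04 + 70×0.02 + 40.3×0.03 = 9.959 sabins.
Volume V = 5.1 × 7.9 × 3.5 = 141.015 m³.
Sabine: RT60 = 0.161 × 141.015 / 9.959 = 2.280 s.

2.280 seconds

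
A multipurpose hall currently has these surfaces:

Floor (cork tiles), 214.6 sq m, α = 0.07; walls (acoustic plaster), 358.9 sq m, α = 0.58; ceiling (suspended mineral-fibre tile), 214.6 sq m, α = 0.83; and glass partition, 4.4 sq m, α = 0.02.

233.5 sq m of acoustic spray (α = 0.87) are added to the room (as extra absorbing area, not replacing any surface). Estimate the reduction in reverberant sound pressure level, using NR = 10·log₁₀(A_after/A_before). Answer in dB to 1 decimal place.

Total absorption A_before = 214.6·0.07 + 358.9·0.58 + 214.6·0.83 + 4.4·0.02
  = 15.022 + 208.162 + 178.118 + 0.088 = 401.390 sq m sabins.
Added absorption = 233.5 × 0.87 = 203.145 sabins.
New total A_after = 604.535 sabins.
NR = 10·log₁₀(604.535/401.390) = 1.8 dB.

1.8 dB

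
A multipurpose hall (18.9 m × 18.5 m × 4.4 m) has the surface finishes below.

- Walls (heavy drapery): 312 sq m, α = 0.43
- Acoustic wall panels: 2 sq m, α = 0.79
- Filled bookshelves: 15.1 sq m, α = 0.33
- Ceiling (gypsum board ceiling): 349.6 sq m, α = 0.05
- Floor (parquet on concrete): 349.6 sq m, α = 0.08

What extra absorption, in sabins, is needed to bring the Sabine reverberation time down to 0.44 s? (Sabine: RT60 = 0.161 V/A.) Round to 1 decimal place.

Total absorption A₁ = 312·0.43 + 2·0.79 + 15.1·0.33 + 349.6·0.05 + 349.6·0.08
  = 134.160 + 1.580 + 4.983 + 17.480 + 27.968 = 186.171 sq m sabins.
For T = 0.44 s, need A₂ = 0.161·V/T = 0.161·1538.46/0.44 = 562.937 sabins.
ΔA = A₂ − A₁ = 562.937 − 186.171 = 376.8 sabins.

376.8 sabins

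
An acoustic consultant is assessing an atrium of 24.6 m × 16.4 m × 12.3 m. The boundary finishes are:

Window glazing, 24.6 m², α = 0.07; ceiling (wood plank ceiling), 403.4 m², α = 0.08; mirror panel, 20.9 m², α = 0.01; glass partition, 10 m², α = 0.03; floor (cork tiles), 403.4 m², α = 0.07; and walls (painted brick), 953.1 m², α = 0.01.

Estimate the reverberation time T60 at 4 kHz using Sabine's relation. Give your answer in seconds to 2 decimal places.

11.05 s

Summing Sᵢαᵢ: 1.722 + 32.272 + 0.209 + 0.300 + 28.238 + 9.531 → A = 72.272 sabins.
Room volume: 4962.312 m³.
RT60 = 0.161 · V / A = 0.161 × 4962.312 / 72.272 = 11.05 s.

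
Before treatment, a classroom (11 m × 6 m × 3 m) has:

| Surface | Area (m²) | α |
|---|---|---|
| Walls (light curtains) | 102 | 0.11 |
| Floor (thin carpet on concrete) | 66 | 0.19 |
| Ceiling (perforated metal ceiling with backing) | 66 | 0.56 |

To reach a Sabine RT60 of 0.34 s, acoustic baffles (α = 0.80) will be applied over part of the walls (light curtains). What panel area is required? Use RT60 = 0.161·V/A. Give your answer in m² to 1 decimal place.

47.9

A₁ = Σ Sᵢαᵢ = 102*0.11 + 66*0.19 + 66*0.56 = 60.720 sabins.
V = 198 m³. Target absorption A₂ = 0.161 × 198 / 0.34 = 93.759 sabins.
ΔA needed = 93.759 − 60.720 = 33.039 sabins.
Net gain per m²: Δα = 0.80 − 0.11 = 0.69.
Area = ΔA/Δα = 33.039/0.69 = 47.9 m².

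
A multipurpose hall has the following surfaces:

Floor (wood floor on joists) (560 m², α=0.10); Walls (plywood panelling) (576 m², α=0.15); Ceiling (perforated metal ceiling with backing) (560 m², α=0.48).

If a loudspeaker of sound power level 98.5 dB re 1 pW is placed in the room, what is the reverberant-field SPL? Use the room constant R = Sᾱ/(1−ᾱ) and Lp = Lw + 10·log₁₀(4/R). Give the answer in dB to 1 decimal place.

77.2 dB

Σ(Sᵢαᵢ) = 560×0.10 + 576×0.15 + 560×0.48 = 411.200; total area S = 1696.0 m².
ᾱ = 0.2425, so room constant R = A/(1−ᾱ) = 542.838 m².
Lp = 98.5 + 10·log₁₀(4/542.838) = 98.5 + (-21.33) = 77.2 dB.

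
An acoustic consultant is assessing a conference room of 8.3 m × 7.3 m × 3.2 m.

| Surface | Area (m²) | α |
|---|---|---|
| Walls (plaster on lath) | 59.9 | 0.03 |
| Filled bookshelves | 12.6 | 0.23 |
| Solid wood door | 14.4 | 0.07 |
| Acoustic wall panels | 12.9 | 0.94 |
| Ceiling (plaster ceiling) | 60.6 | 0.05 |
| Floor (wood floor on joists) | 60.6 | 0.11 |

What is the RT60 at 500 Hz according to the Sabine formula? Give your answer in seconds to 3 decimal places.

1.134 s

Summing Sᵢαᵢ: 1.797 + 2.898 + 1.008 + 12.126 + 3.030 + 6.666 → A = 27.525 sabins.
Volume V = 8.3 × 7.3 × 3.2 = 193.888 m³.
RT60 = 0.161 · V / A = 0.161 × 193.888 / 27.525 = 1.134 s.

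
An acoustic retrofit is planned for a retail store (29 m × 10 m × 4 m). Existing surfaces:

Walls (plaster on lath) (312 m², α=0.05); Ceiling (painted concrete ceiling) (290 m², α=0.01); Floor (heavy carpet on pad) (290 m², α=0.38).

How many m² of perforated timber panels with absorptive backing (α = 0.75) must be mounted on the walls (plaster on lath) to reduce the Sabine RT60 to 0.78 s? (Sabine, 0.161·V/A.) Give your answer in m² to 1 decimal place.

Total absorption A₁ = 312*0.05 + 290*0.01 + 290*0.38
  = 15.600 + 2.900 + 110.200 = 128.700 m² sabins.
V = 1160 m³. Target absorption A₂ = 0.161 × 1160 / 0.78 = 239.436 sabins.
Absorption to add: 239.436 − 128.700 = 110.736 sabins.
Each m² of panel replacing the walls (plaster on lath) adds (0.75 − 0.05) = 0.70 sabins.
Area = ΔA/Δα = 110.736/0.70 = 158.2 m².

158.2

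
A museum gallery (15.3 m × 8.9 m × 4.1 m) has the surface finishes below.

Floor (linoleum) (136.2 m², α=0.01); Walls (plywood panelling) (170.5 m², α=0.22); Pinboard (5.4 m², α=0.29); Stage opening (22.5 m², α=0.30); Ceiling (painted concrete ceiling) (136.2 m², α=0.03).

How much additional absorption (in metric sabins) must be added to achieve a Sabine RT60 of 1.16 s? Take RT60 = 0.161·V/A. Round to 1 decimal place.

26.2 sabins

Equivalent absorption area: A₁ = 136.2·0.01 + 170.5·0.22 + 5.4·0.29 + 22.5·0.30 + 136.2·0.03 = 51.274 m².
V = 558.297 m³. Required absorption A₂ = 0.161 × 558.297 / 1.16 = 77.488 sabins.
ΔA = A₂ − A₁ = 77.488 − 51.274 = 26.2 sabins.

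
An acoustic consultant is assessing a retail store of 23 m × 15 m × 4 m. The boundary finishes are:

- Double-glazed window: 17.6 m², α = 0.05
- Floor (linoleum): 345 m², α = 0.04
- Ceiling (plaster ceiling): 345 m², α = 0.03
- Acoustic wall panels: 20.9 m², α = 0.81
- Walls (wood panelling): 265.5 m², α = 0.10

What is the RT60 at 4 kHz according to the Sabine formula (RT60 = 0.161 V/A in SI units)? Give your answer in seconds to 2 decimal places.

3.24 s

Equivalent absorption area: A = 17.6*0.05 + 345*0.04 + 345*0.03 + 20.9*0.81 + 265.5*0.10 = 68.509 m².
V = 23·15·4 = 1380 m³.
Sabine: RT60 = 0.161 × 1380 / 68.509 = 3.24 s.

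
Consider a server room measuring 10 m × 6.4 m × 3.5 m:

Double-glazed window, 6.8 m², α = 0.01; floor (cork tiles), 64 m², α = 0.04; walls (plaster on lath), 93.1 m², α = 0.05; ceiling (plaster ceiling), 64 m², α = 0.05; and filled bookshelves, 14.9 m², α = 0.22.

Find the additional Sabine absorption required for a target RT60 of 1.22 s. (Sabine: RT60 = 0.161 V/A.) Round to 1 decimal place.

Summing Sᵢαᵢ: 0.068 + 2.560 + 4.655 + 3.200 + 3.278 → A₁ = 13.761 sabins.
Target A₂ = 0.161·224/1.22 = 29.561 sabins (V = 224 m³).
ΔA = A₂ − A₁ = 29.561 − 13.761 = 15.8 sabins.

15.8 sabins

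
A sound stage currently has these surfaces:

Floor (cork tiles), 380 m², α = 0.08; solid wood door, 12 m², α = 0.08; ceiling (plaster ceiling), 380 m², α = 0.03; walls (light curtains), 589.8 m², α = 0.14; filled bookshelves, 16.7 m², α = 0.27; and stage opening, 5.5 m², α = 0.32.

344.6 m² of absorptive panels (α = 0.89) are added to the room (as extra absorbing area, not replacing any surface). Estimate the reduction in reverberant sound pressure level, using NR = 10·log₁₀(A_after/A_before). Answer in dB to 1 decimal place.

Summing Sᵢαᵢ: 30.400 + 0.960 + 11.400 + 82.572 + 4.509 + 1.760 → A_before = 131.601 sabins.
Added absorption = 344.6 × 0.89 = 306.694 sabins.
A_after = 131.601 + 306.694 = 438.295 sabins.
NR = 10·log₁₀(438.295/131.601) = 5.2 dB.

5.2 dB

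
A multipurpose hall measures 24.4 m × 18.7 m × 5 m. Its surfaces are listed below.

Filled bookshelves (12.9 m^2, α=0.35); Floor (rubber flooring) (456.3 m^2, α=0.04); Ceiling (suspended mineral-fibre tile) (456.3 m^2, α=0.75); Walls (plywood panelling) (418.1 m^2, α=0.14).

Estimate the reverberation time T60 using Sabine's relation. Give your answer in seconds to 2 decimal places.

Total absorption A = 12.9·0.35 + 456.3·0.04 + 456.3·0.75 + 418.1·0.14
  = 4.515 + 18.252 + 342.225 + 58.534 = 423.526 m^2 sabins.
V = 24.4·18.7·5 = 2281.4 m³.
Sabine: RT60 = 0.161 × 2281.4 / 423.526 = 0.87 s.

0.87 s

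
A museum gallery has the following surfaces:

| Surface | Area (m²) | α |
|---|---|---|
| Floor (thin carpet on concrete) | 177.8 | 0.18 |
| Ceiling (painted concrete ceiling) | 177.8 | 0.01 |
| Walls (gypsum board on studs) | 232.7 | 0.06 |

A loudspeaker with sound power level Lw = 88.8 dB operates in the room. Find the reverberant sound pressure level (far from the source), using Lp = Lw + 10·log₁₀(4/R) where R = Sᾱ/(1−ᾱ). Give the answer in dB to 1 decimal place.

77.7 dB

A = 47.744 sabins; S = 588.3 m².
ᾱ = 0.0812, so room constant R = A/(1−ᾱ) = 51.963 m².
Lp = 88.8 + 10·log₁₀(4/51.963) = 88.8 + (-11.14) = 77.7 dB.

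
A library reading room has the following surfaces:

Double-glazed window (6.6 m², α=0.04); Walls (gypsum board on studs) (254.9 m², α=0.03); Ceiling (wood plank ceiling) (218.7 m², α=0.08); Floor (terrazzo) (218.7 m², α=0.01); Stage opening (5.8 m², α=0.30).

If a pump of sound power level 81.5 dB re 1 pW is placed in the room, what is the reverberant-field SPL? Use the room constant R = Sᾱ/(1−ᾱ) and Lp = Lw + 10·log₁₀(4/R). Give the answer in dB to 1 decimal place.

Σ(Sᵢαᵢ) = 6.6·0.04 + 254.9·0.03 + 218.7·0.08 + 218.7·0.01 + 5.8·0.30 = 29.334; total area S = 704.7 m².
ᾱ = 29.334/704.7 = 0.0416; R = Sᾱ/(1−ᾱ) = 29.334/(1−0.0416) = 30.607 m².
Lp = Lw + 10 log₁₀(4/R) = 81.5 -8.84 = 72.7 dB.

72.7 dB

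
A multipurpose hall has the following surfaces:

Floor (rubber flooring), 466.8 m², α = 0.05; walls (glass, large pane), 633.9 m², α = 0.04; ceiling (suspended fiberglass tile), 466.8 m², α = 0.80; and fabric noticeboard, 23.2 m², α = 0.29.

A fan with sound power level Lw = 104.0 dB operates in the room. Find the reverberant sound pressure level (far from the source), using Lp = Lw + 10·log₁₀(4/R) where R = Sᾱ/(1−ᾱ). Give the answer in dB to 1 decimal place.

Σ(Sᵢαᵢ) = 466.8×0.05 + 633.9×0.04 + 466.8×0.80 + 23.2×0.29 = 428.864; total area S = 1590.7 m².
ᾱ = 428.864/1590.7 = 0.2696; R = Sᾱ/(1−ᾱ) = 428.864/(1−0.2696) = 587.163 m².
Lp = Lw + 10 log₁₀(4/R) = 104.0 -21.67 = 82.3 dB.

82.3 dB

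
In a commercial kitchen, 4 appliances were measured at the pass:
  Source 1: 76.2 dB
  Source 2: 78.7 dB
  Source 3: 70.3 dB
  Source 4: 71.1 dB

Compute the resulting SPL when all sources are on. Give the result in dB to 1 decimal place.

81.4 dB

Sum in the linear (power) domain: Σ 10^(Lᵢ/10) = 10^(76.2/10) + 10^(78.7/10) + 10^(70.3/10) + 10^(71.1/10) = 1.394e+08.
Combined level = 10 log₁₀(1.394e+08) = 81.4 dB.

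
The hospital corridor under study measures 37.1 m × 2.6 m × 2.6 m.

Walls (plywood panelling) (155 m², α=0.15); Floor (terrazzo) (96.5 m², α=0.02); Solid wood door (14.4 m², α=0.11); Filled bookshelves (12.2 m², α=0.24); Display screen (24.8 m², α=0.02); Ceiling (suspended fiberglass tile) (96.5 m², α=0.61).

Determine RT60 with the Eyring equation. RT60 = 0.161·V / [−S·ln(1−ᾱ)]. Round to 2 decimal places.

0.40 sec

S = Σ Sᵢ = 399.4 m².
Σ(Sᵢαᵢ) = 155×0.15 + 96.5×0.02 + 14.4×0.11 + 12.2×0.24 + 24.8×0.02 + 96.5×0.61 = 89.053.
ᾱ = 89.053 / 399.4 = 0.2230.
Eyring denominator: −S ln(1−ᾱ) = 100.775.
V = 37.1 × 2.6 × 2.6 = 250.796 m³.
RT60 = 0.161 × 250.796 / 100.775 = 0.40 s.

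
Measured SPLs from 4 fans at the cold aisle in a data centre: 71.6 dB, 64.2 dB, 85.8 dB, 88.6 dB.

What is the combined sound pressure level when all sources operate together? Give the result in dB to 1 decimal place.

90.5 dB

Converting to relative power and adding: 10^(71.6/10) + 10^(64.2/10) + 10^(85.8/10) + 10^(88.6/10) = 1.122e+09.
Combined level = 10 log₁₀(1.122e+09) = 90.5 dB.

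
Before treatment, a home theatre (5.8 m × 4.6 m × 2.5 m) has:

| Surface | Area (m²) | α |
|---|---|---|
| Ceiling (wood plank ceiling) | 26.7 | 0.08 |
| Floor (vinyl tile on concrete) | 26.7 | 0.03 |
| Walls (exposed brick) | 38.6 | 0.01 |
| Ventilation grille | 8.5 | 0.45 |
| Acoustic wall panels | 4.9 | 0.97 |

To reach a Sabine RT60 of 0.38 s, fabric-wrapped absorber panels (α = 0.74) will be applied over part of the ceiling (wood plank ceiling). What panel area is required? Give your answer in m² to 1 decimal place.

24.8

Equivalent absorption area: A₁ = 26.7·0.08 + 26.7·0.03 + 38.6·0.01 + 8.5·0.45 + 4.9·0.97 = 11.901 m².
V = 66.7 m³. Target absorption A₂ = 0.161 × 66.7 / 0.38 = 28.260 sabins.
ΔA needed = 28.260 − 11.901 = 16.359 sabins.
Net gain per m²: Δα = 0.74 − 0.08 = 0.66.
Panel area = 16.359 / 0.66 = 24.8 m².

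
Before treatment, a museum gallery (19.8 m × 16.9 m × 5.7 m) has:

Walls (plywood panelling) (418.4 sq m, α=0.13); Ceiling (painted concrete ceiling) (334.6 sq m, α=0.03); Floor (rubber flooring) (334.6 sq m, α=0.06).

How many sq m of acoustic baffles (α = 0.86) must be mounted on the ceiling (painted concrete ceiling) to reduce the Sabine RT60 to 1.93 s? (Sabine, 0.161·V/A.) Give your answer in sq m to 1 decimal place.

89.9

Total absorption A₁ = 418.4*0.13 + 334.6*0.03 + 334.6*0.06
  = 54.392 + 10.038 + 20.076 = 84.506 sq m sabins.
V = 1907.334 m³. Target absorption A₂ = 0.161 × 1907.334 / 1.93 = 159.109 sabins.
ΔA needed = 159.109 − 84.506 = 74.603 sabins.
Each sq m of panel replacing the ceiling (painted concrete ceiling) adds (0.86 − 0.03) = 0.83 sabins.
Area = ΔA/Δα = 74.603/0.83 = 89.9 sq m.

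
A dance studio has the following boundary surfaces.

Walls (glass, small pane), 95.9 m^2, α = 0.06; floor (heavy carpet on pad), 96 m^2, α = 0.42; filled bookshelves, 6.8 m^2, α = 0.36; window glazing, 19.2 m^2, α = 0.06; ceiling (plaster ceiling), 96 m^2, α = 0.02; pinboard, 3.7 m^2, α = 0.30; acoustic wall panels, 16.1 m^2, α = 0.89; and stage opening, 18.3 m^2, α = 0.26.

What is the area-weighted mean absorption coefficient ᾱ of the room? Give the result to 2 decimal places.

0.20

Total surface area S = 352.0 m^2.
A = 95.9·0.06 + 96·0.42 + 6.8·0.36 + 19.2·0.06 + 96·0.02 + 3.7·0.30 + 16.1·0.89 + 18.3·0.26 = 71.791 sabins.
ᾱ = A/S = 0.20.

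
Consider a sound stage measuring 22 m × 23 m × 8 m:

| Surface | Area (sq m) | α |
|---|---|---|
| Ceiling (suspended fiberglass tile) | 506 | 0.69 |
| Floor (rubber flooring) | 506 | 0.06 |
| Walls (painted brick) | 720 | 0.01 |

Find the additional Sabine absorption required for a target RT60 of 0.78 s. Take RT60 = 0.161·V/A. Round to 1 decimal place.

A₁ = Σ Sᵢαᵢ = 506·0.69 + 506·0.06 + 720·0.01 = 386.700 sabins.
Target A₂ = 0.161·4048/0.78 = 835.549 sabins (V = 4048 m³).
Shortfall: 835.549 − 386.700 = 448.8 sabins.

448.8 sabins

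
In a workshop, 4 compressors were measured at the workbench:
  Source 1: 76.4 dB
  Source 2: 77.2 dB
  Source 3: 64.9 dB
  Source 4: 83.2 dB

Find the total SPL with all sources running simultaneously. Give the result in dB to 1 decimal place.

84.9 dB

Σ 10^(Lᵢ/10) = 3.082e+08.
Back to dB: 10·log₁₀ Σ = 84.9 dB.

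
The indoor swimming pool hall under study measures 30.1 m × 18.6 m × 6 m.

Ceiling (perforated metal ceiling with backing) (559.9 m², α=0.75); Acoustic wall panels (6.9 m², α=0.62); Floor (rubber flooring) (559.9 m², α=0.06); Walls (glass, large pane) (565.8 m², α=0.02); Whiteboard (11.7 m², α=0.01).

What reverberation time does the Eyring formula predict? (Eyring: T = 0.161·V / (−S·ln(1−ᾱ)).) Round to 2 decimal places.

0.99 seconds

Total surface area S = 559.9 + 6.9 + 559.9 + 565.8 + 11.7 = 1704.2 m².
Absorption A = 559.9·0.75 + 6.9·0.62 + 559.9·0.06 + 565.8·0.02 + 11.7·0.01 = 469.230 sabins.
ᾱ = 469.230 / 1704.2 = 0.2753.
Eyring denominator: −S ln(1−ᾱ) = 548.748.
V = 30.1 × 18.6 × 6 = 3359.16 m³.
RT60 = 0.161 × 3359.16 / 548.748 = 0.99 s.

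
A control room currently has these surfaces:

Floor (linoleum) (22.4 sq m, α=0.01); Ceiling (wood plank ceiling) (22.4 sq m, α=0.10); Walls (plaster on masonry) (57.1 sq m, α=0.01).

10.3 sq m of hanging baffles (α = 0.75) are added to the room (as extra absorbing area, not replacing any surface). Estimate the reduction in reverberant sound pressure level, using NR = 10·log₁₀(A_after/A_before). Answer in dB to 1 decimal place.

5.5 dB

Summing Sᵢαᵢ: 0.224 + 2.240 + 0.571 → A_before = 3.035 sabins.
Added absorption = 10.3 × 0.75 = 7.725 sabins.
A_after = 3.035 + 7.725 = 10.760 sabins.
Reduction = 10 log₁₀(A_after/A_before) = 10 log₁₀(3.5453) = 5.5 dB.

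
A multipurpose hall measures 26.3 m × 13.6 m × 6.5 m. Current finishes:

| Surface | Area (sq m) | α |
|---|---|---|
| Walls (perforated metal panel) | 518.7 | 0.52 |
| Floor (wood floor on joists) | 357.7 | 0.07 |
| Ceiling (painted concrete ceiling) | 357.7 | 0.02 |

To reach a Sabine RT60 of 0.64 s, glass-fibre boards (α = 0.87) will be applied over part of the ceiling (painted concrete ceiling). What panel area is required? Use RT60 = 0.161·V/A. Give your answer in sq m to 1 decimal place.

332.9

Total absorption A₁ = 518.7*0.52 + 357.7*0.07 + 357.7*0.02
  = 269.724 + 25.039 + 7.154 = 301.917 sq m sabins.
Required A₂ = 0.161·2324.92/0.64 = 584.863 sabins.
Absorption to add: 584.863 − 301.917 = 282.946 sabins.
Each sq m of panel replacing the ceiling (painted concrete ceiling) adds (0.87 − 0.02) = 0.85 sabins.
Panel area = 282.946 / 0.85 = 332.9 sq m.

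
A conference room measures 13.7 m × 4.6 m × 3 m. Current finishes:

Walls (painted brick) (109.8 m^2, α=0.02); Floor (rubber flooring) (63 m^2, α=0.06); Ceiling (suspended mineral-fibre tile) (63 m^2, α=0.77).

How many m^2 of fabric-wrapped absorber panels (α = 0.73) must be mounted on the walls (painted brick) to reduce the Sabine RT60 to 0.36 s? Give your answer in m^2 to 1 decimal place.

42.3

Equivalent absorption area: A₁ = 109.8×0.02 + 63×0.06 + 63×0.77 = 54.486 m^2.
V = 189.06 m³. Target absorption A₂ = 0.161 × 189.06 / 0.36 = 84.552 sabins.
ΔA needed = 84.552 − 54.486 = 30.066 sabins.
Net gain per m^2: Δα = 0.73 − 0.02 = 0.71.
Panel area = 30.066 / 0.71 = 42.3 m^2.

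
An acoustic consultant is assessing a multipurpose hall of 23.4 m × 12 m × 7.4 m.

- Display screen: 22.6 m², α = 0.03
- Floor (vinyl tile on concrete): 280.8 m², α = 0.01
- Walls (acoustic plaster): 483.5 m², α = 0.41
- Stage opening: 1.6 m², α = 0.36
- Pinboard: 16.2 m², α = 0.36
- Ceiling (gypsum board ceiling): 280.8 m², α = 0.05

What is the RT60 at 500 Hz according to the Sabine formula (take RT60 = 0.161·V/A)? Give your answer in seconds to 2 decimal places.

Total absorption A = 22.6*0.03 + 280.8*0.01 + 483.5*0.41 + 1.6*0.36 + 16.2*0.36 + 280.8*0.05
  = 0.678 + 2.808 + 198.235 + 0.576 + 5.832 + 14.040 = 222.169 m² sabins.
Room volume: 2077.92 m³.
RT60 = 0.161 · V / A = 0.161 × 2077.92 / 222.169 = 1.51 s.

1.51 sec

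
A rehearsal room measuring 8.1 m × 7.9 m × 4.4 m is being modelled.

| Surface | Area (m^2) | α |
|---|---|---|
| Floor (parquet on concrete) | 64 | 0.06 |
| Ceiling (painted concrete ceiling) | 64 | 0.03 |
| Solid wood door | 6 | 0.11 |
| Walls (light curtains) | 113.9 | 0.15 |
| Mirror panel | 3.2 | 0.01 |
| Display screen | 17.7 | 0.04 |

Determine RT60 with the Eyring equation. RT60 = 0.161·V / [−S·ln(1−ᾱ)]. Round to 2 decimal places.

Total surface area S = 64 + 64 + 6 + 113.9 + 3.2 + 17.7 = 268.8 m^2.
Absorption A = 64×0.06 + 64×0.03 + 6×0.11 + 113.9×0.15 + 3.2×0.01 + 17.7×0.04 = 24.245 sabins.
ᾱ = 24.245 / 268.8 = 0.0902.
−S·ln(1−ᾱ) = −268.8 × ln(1 − 0.0902) = 25.410.
V = 8.1 × 7.9 × 4.4 = 281.556 m³.
T = 0.161·V/[−S·ln(1−ᾱ)] = 0.161·281.556/25.410 = 1.78 s.

1.78 seconds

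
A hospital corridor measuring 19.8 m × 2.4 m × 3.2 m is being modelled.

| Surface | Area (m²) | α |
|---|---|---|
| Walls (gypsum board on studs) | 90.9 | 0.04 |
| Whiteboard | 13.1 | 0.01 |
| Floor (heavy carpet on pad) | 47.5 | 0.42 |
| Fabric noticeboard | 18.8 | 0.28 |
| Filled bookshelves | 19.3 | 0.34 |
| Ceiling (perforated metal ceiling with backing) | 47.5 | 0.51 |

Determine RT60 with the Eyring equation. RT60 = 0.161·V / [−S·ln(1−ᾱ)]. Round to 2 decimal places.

0.36 s

Total surface area S = 90.9 + 13.1 + 47.5 + 18.8 + 19.3 + 47.5 = 237.1 m².
Absorption A = 90.9×0.04 + 13.1×0.01 + 47.5×0.42 + 18.8×0.28 + 19.3×0.34 + 47.5×0.51 = 59.768 sabins.
Mean coefficient ᾱ = A/S = 0.2521.
Eyring denominator: −S ln(1−ᾱ) = 68.874.
V = 19.8 × 2.4 × 3.2 = 152.064 m³.
RT60 = 0.161 × 152.064 / 68.874 = 0.36 s.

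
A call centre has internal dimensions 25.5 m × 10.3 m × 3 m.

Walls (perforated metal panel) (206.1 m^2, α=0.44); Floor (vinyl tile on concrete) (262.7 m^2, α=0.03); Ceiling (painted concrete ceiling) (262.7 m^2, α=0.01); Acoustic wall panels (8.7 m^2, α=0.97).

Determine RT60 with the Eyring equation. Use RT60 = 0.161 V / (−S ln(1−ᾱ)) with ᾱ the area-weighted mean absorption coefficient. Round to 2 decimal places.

Total surface area S = 206.1 + 262.7 + 262.7 + 8.7 = 740.2 m^2.
Σ(Sᵢαᵢ) = 206.1·0.44 + 262.7·0.03 + 262.7·0.01 + 8.7·0.97 = 109.631.
ᾱ = 109.631 / 740.2 = 0.1481.
−S·ln(1−ᾱ) = −740.2 × ln(1 − 0.1481) = 118.644.
V = 25.5 × 10.3 × 3 = 787.95 m³.
T = 0.161·V/[−S·ln(1−ᾱ)] = 0.161·787.95/118.644 = 1.07 s.

1.07 seconds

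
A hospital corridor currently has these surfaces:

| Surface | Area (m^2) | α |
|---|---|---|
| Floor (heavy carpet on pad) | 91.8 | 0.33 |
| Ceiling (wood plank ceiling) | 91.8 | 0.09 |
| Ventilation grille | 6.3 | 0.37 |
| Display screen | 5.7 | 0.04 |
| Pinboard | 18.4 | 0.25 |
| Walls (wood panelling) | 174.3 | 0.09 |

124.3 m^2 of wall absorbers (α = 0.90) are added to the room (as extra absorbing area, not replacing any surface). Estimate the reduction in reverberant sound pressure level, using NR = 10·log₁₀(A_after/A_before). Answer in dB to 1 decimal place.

A_before = Σ Sᵢαᵢ = 91.8×0.33 + 91.8×0.09 + 6.3×0.37 + 5.7×0.04 + 18.4×0.25 + 174.3×0.09 = 61.402 sabins.
Added absorption = 124.3 × 0.90 = 111.870 sabins.
New total A_after = 173.272 sabins.
Reduction = 10 log₁₀(A_after/A_before) = 10 log₁₀(2.8219) = 4.5 dB.

4.5 dB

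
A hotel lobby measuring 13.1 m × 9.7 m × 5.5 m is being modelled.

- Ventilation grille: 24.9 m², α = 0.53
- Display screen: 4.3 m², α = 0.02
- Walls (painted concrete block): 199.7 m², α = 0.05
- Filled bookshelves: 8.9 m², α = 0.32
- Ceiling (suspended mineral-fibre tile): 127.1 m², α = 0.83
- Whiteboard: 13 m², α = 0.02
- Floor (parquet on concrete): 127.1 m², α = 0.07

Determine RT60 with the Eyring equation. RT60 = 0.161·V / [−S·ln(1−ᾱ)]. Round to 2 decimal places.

S = Σ Sᵢ = 505.0 m².
Absorption A = 24.9×0.53 + 4.3×0.02 + 199.7×0.05 + 8.9×0.32 + 127.1×0.83 + 13×0.02 + 127.1×0.07 = 140.766 sabins.
Mean coefficient ᾱ = A/S = 0.2787.
Eyring denominator: −S ln(1−ᾱ) = 164.984.
V = 13.1 × 9.7 × 5.5 = 698.885 m³.
RT60 = 0.161 × 698.885 / 164.984 = 0.68 s.

0.68 s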